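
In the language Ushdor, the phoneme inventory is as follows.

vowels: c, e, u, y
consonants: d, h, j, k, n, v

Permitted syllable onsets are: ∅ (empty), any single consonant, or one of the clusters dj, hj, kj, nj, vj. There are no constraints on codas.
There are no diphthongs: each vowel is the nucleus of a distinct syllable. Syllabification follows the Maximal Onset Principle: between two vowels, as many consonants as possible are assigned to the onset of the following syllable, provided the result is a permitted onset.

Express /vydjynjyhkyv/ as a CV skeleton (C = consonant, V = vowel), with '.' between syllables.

Vowels present: y, y, y, y; each is a nucleus, giving 4 syllables.
V1 /y/ – V2 /y/: /dj/ — entire cluster is a permitted onset → onset /dj/, coda ∅.
V2 /y/ – V3 /y/: /nj/ is a licit onset in full, so it all attaches to the next syllable.
V3 /y/ – V4 /y/: /hk/ — longest licit onset from the right is /k/, leaving /h/ as coda.
Syllabification: vy.djy.njyh.kyv.
Mapping each syllable to C/V: /vy/ → CV, /djy/ → CCV, /njyh/ → CCVC, /kyv/ → CVC.

CV.CCV.CCVC.CVC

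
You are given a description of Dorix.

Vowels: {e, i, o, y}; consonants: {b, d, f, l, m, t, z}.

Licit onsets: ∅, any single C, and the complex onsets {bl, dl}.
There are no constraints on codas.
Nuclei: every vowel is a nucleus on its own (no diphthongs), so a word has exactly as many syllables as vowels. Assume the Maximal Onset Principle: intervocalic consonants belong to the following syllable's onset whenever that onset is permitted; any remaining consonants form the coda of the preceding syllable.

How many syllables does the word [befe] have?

The vowels are e, e — 2 nuclei, so 2 syllables.

2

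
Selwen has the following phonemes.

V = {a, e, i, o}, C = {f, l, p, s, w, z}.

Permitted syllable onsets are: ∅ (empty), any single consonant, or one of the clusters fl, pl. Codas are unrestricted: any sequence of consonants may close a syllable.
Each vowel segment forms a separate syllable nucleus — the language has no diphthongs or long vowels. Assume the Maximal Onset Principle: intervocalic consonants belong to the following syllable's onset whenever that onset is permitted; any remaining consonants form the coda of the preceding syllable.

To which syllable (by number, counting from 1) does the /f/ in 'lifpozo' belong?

Vowels present: i, o, o; each is a nucleus, giving 3 syllables.
Between /i/ (V1) and /o/ (V2): cluster /fp/ — the longest permitted-onset suffix is /p/; onset = /p/, preceding coda = /f/.
Between /o/ (V2) and /o/ (V3): /z/ → onset of the next syllable (single consonants are always licit onsets).
Putting it together: lif.po.zo.
The /f/ is in the coda of syllable 1 (/lif/).

1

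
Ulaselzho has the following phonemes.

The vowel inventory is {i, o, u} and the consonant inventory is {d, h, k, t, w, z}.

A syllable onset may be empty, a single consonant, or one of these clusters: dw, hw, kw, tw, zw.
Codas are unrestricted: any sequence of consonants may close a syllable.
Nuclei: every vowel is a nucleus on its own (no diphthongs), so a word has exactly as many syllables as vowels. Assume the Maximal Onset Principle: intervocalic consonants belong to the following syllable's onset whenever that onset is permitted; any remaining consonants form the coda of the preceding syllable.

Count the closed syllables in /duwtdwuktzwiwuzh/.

3

The vowels are u, u, i, u — 4 nuclei, so 4 syllables.
σ1/σ2 boundary: /wtdw/ — longest licit onset from the right is /dw/, leaving /wt/ as coda.
σ2/σ3 boundary: /ktzw/; trying suffixes from longest down, /zw/ is the first permitted one, so coda /kt/ | onset /zw/.
σ3/σ4 boundary: /w/ is a single consonant, so it becomes the next onset.
So the parse is duwt.dwukt.zwi.wuzh.
Classifying each syllable: /duwt/ (closed), /dwukt/ (closed), /zwi/ (open), /wuzh/ (closed).
Closed syllables: 3.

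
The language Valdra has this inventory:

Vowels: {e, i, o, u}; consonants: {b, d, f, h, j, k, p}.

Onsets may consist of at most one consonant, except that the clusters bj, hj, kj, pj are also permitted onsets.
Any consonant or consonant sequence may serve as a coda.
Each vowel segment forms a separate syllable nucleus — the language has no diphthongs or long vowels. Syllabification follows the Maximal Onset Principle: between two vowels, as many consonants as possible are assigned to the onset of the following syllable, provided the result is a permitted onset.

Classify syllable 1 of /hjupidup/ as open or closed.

open

Nuclei (vowels): u, i, u → 3 syllables.
V1 /u/ – V2 /i/: /p/ is a single consonant, so it becomes the next onset.
V2 /i/ – V3 /u/: just /d/ — single C goes to the following onset.
Result: hju.pi.dup.
Syllable 1 is /hju/; it ends in its nucleus with no coda, so it is open.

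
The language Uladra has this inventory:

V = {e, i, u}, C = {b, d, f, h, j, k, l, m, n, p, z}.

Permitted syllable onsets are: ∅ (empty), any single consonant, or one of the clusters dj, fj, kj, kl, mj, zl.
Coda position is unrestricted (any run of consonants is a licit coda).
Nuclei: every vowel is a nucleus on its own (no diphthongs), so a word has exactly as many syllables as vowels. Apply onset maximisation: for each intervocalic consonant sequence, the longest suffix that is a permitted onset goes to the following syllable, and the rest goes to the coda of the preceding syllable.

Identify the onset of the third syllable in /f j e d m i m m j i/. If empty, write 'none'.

mj

Vowels present: e, i, i; each is a nucleus, giving 3 syllables.
σ1/σ2 boundary: /dm/ — longest licit onset from the right is /m/, leaving /d/ as coda.
σ2/σ3 boundary: cluster /mmj/ — the longest permitted-onset suffix is /mj/; onset = /mj/, preceding coda = /m/.
Putting it together: fjed.mim.mji.
Syllable 3 is /mji/: onset /mj/, nucleus /i/, coda ∅.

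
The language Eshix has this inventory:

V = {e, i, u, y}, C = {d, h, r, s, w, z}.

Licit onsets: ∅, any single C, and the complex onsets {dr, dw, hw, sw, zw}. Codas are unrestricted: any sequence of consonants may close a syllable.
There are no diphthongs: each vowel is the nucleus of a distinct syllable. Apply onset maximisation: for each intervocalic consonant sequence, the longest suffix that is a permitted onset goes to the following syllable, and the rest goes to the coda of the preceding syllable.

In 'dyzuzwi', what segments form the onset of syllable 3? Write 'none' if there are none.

zw

Vowels present: y, u, i; each is a nucleus, giving 3 syllables.
V1 /y/ – V2 /u/: /z/ → onset of the next syllable (single consonants are always licit onsets).
V2 /u/ – V3 /i/: cluster /zw/ — /zw/ is itself a permitted onset, so the whole cluster goes right; preceding coda = ∅.
Putting it together: dy.zu.zwi.
Syllable 3 is /zwi/: onset /zw/, nucleus /i/, coda ∅.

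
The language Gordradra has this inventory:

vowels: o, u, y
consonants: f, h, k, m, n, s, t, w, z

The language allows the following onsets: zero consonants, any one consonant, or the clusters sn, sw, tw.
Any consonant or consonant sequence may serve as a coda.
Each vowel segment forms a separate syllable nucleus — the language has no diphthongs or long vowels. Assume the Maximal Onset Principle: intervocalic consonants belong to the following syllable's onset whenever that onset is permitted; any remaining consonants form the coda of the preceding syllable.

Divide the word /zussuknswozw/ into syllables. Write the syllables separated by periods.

Nuclei (vowels): u, u, o → 3 syllables.
Between /u/ (V1) and /u/ (V2): /ss/ — longest licit onset from the right is /s/, leaving /s/ as coda.
Between /u/ (V2) and /o/ (V3): /knsw/ splits as /kn/ + /sw/ (/sw/ is the longest suffix that is a licit onset).

zus.sukn.swozw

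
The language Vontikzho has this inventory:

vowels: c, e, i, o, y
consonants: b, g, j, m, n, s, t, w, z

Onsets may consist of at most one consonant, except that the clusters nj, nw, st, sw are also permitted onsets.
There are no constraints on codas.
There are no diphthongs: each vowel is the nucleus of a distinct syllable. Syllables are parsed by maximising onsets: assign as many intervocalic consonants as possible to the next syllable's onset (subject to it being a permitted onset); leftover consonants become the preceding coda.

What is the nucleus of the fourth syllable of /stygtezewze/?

The vowels are y, e, e, e — 4 nuclei, so 4 syllables.
The fourth nucleus (vowel 4 from the left) is /e/.

e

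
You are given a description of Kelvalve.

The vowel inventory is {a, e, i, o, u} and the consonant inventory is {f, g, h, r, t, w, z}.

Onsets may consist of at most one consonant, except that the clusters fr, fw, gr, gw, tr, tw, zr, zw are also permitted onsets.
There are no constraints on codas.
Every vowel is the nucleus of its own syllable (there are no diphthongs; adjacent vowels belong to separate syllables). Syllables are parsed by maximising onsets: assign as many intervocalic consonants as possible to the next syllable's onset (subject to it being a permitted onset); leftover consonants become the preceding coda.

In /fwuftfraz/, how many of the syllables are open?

0

Nuclei (vowels): u, a → 2 syllables.
V1 /u/ – V2 /a/: /ftfr/ — longest licit onset from the right is /fr/, leaving /ft/ as coda.
So the parse is fwuft.fraz.
Classifying each syllable: /fwuft/ (closed), /fraz/ (closed).
Open syllables: 0.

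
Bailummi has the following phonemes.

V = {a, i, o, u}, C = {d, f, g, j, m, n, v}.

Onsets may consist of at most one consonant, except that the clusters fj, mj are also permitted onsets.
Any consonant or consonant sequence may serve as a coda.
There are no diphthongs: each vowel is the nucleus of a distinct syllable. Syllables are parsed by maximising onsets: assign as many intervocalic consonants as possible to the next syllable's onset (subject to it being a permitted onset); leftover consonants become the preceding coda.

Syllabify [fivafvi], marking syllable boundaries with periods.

Vowels present: i, a, i; each is a nucleus, giving 3 syllables.
/i…a/ gap (V1→V2): /v/ is a single consonant, so it becomes the next onset.
/a…i/ gap (V2→V3): /fv/ — longest licit onset from the right is /v/, leaving /f/ as coda.

fi.vaf.vi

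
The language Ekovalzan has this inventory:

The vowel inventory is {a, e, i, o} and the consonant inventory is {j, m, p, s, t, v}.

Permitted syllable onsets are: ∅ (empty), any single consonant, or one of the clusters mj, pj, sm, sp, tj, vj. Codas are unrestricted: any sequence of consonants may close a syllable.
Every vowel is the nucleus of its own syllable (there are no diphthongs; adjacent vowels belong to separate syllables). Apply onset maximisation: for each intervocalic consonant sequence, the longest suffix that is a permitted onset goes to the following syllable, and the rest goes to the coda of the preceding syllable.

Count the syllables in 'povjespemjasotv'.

Vowels present: o, e, e, a, o; each is a nucleus, giving 5 syllables.

5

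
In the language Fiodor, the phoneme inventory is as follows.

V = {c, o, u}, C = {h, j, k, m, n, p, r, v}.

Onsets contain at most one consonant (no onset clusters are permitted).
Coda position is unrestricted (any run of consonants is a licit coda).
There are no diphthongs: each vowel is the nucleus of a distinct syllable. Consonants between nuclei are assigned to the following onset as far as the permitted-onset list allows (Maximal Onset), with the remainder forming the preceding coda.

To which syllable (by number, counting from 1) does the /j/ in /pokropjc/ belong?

3

Nuclei (vowels): o, o, c → 3 syllables.
/o…o/ gap (V1→V2): /kr/ splits as /k/ + /r/ (/r/ is the longest suffix that is a licit onset).
/o…c/ gap (V2→V3): /pj/ splits as /p/ + /j/ (/j/ is the longest suffix that is a licit onset).
Result: pok.rop.jc.
The /j/ is in the onset of syllable 3 (/jc/).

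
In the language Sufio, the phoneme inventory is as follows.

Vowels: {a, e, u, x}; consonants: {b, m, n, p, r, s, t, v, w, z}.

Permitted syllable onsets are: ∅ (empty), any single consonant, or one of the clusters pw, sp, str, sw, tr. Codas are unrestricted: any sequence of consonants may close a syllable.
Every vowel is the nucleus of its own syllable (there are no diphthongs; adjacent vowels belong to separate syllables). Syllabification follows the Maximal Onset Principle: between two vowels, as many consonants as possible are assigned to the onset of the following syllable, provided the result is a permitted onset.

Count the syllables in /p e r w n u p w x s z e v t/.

Vowels present: e, u, x, e; each is a nucleus, giving 4 syllables.

4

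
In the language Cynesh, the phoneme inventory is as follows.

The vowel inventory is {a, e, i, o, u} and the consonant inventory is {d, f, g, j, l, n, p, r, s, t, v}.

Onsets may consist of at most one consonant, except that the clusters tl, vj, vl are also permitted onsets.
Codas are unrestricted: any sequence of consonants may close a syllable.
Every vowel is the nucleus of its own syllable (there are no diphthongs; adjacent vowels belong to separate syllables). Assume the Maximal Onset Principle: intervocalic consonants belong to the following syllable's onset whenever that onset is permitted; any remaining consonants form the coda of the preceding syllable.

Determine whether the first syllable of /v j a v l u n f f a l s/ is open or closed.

open

The vowels are a, u, a — 3 nuclei, so 3 syllables.
/a…u/ gap (V1→V2): /vl/ — entire cluster is a permitted onset → onset /vl/, coda ∅.
/u…a/ gap (V2→V3): /nff/ — longest licit onset from the right is /f/, leaving /nf/ as coda.
So the parse is vja.vlunf.fals.
Syllable 1 is /vja/; it ends in its nucleus with no coda, so it is open.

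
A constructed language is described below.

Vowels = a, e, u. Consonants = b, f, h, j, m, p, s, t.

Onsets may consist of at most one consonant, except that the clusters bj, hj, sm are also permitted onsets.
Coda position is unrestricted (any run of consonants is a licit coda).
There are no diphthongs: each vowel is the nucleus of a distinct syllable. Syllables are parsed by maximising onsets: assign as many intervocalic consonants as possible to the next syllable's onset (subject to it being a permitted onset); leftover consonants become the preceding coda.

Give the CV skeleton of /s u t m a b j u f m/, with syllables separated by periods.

CVC.CV.CCVCC

Vowels present: u, a, u; each is a nucleus, giving 3 syllables.
σ1/σ2 boundary: /tm/; trying suffixes from longest down, /m/ is the first permitted one, so coda /t/ | onset /m/.
σ2/σ3 boundary: cluster /bj/ — /bj/ is itself a permitted onset, so the whole cluster goes right; preceding coda = ∅.
Syllabification: sut.ma.bjufm.
Mapping each syllable to C/V: /sut/ → CVC, /ma/ → CV, /bjufm/ → CCVCC.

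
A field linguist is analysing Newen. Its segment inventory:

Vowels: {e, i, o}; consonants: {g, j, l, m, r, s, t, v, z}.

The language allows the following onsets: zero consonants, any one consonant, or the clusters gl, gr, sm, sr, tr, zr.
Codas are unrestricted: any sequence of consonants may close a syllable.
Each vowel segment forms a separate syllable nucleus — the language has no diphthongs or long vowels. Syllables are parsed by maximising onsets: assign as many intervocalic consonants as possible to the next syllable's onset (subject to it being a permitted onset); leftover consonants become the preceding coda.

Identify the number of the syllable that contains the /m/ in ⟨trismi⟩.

Nuclei (vowels): i, i → 2 syllables.
/i…i/ gap (V1→V2): /sm/ — entire cluster is a permitted onset → onset /sm/, coda ∅.
So the parse is tri.smi.
The /m/ is in the onset of syllable 2 (/smi/).

2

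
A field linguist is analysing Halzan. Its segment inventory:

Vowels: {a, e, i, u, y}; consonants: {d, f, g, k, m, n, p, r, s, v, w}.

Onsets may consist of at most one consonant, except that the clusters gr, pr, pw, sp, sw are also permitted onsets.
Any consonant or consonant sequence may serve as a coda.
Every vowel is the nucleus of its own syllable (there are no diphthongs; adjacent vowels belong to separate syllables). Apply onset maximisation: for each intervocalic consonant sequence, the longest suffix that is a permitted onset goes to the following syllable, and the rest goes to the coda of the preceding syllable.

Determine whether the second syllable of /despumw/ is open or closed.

closed

Vowels present: e, u; each is a nucleus, giving 2 syllables.
V1 /e/ – V2 /u/: cluster /sp/ — /sp/ is itself a permitted onset, so the whole cluster goes right; preceding coda = ∅.
So the parse is de.spumw.
Syllable 2 is /spumw/ with coda /mw/, so it is closed.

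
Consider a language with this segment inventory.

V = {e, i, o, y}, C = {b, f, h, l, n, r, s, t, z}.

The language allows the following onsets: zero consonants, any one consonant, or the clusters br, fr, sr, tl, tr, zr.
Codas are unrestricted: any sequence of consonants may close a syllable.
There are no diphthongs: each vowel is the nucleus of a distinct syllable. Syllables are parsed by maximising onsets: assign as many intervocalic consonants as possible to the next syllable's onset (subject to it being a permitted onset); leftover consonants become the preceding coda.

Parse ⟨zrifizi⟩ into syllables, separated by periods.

Nuclei (vowels): i, i, i → 3 syllables.
Between /i/ (V1) and /i/ (V2): /f/ is a single consonant, so it becomes the next onset.
Between /i/ (V2) and /i/ (V3): just /z/ — single C goes to the following onset.

zri.fi.zi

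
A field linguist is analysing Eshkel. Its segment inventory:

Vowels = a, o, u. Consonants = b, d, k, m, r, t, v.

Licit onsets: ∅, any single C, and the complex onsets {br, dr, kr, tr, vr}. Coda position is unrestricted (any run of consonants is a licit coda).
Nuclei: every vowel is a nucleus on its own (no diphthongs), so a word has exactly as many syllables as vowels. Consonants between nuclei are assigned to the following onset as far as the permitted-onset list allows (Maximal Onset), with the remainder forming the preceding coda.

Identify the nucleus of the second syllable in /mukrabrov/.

The vowels are u, a, o — 3 nuclei, so 3 syllables.
The second nucleus (vowel 2 from the left) is /a/.

a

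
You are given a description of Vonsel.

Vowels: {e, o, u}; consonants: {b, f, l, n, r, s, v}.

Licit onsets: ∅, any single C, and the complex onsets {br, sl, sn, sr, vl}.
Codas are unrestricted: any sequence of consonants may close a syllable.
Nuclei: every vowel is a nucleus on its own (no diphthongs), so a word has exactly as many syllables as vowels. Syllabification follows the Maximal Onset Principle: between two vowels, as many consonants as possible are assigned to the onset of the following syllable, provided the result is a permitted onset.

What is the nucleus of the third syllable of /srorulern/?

Nuclei (vowels): o, u, e → 3 syllables.
The third nucleus (vowel 3 from the left) is /e/.

e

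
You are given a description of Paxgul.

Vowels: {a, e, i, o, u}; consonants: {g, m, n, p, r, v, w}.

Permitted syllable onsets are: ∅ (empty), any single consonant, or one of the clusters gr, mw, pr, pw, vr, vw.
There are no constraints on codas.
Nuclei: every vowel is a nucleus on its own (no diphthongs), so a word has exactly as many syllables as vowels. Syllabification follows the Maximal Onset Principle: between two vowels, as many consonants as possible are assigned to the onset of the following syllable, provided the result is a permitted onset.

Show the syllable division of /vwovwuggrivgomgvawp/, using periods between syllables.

vwo.vwug.griv.gomg.vawp

Vowels present: o, u, i, o, a; each is a nucleus, giving 5 syllables.
V1 /o/ – V2 /u/: /vw/ is a licit onset in full, so it all attaches to the next syllable.
V2 /u/ – V3 /i/: /ggr/; trying suffixes from longest down, /gr/ is the first permitted one, so coda /g/ | onset /gr/.
V3 /i/ – V4 /o/: /vg/ — longest licit onset from the right is /g/, leaving /v/ as coda.
V4 /o/ – V5 /a/: /mgv/ — longest licit onset from the right is /v/, leaving /mg/ as coda.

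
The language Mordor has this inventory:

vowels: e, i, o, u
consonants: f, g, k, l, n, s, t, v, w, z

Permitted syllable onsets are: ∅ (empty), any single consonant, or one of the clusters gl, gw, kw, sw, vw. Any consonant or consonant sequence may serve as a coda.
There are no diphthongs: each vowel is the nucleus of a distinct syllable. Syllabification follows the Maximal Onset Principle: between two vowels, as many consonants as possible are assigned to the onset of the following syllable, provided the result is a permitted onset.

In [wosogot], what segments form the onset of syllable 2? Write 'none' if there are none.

s

Vowels present: o, o, o; each is a nucleus, giving 3 syllables.
V1 /o/ – V2 /o/: just /s/ — single C goes to the following onset.
V2 /o/ – V3 /o/: /g/ is a single consonant, so it becomes the next onset.
Putting it together: wo.so.got.
Syllable 2 is /so/: onset /s/, nucleus /o/, coda ∅.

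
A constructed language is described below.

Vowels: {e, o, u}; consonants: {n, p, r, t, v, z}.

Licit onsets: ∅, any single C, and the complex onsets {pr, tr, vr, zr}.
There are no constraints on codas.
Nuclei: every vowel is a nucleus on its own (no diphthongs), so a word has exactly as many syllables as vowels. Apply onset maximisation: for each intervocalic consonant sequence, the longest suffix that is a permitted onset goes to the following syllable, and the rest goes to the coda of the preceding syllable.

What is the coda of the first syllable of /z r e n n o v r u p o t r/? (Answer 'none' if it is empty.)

n

Vowels present: e, o, u, o; each is a nucleus, giving 4 syllables.
Between /e/ (V1) and /o/ (V2): cluster /nn/ — the longest permitted-onset suffix is /n/; onset = /n/, preceding coda = /n/.
Between /o/ (V2) and /u/ (V3): cluster /vr/ — /vr/ is itself a permitted onset, so the whole cluster goes right; preceding coda = ∅.
Between /u/ (V3) and /o/ (V4): just /p/ — single C goes to the following onset.
Syllabification: zren.no.vru.potr.
Syllable 1 is /zren/: onset /zr/, nucleus /e/, coda /n/.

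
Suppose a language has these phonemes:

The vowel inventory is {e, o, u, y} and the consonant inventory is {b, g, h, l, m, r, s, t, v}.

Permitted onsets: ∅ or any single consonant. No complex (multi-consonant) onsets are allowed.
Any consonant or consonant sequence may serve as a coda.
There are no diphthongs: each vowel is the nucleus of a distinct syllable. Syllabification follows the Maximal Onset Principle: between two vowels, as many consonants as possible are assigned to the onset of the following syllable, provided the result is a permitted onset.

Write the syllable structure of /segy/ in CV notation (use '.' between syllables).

Nuclei (vowels): e, y → 2 syllables.
σ1/σ2 boundary: /g/ → onset of the next syllable (single consonants are always licit onsets).
Result: se.gy.
Mapping each syllable to C/V: /se/ → CV, /gy/ → CV.

CV.CV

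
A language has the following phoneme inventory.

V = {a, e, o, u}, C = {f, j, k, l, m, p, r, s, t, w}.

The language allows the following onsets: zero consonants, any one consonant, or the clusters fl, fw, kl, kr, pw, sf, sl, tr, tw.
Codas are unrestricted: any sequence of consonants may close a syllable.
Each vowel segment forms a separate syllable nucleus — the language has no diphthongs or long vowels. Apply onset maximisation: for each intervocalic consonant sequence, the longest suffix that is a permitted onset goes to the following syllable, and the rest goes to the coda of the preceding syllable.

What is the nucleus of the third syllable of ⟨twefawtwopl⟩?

o

Vowels present: e, a, o; each is a nucleus, giving 3 syllables.
The third nucleus (vowel 3 from the left) is /o/.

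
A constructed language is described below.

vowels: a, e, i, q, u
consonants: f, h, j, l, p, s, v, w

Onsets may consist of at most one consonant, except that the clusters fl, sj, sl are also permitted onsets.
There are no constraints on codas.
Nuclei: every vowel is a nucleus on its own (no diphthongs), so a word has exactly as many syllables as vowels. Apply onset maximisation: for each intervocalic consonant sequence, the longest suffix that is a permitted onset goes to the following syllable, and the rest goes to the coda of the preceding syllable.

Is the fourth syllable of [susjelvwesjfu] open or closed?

The vowels are u, e, e, u — 4 nuclei, so 4 syllables.
/u…e/ gap (V1→V2): /sj/ is a licit onset in full, so it all attaches to the next syllable.
/e…e/ gap (V2→V3): /lvw/ splits as /lv/ + /w/ (/w/ is the longest suffix that is a licit onset).
/e…u/ gap (V3→V4): /sjf/; trying suffixes from longest down, /f/ is the first permitted one, so coda /sj/ | onset /f/.
So the parse is su.sjelv.wesj.fu.
Syllable 4 is /fu/; it ends in its nucleus with no coda, so it is open.

open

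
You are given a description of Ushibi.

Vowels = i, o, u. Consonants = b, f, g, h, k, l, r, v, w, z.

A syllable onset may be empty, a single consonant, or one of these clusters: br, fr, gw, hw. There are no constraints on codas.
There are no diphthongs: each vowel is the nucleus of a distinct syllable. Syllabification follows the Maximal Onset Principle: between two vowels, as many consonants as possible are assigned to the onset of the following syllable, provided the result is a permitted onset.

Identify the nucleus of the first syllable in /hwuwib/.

u

Nuclei (vowels): u, i → 2 syllables.
The first nucleus (vowel 1 from the left) is /u/.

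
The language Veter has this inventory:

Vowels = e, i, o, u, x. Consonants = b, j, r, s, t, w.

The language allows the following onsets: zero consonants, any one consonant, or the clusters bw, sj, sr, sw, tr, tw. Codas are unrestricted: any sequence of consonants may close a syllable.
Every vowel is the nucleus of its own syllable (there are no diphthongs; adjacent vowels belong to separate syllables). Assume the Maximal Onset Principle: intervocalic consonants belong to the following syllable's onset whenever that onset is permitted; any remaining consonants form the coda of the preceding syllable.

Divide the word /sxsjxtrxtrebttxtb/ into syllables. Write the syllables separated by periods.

Nuclei (vowels): x, x, x, e, x → 5 syllables.
V1 /x/ – V2 /x/: cluster /sj/ — /sj/ is itself a permitted onset, so the whole cluster goes right; preceding coda = ∅.
V2 /x/ – V3 /x/: /tr/ is a licit onset in full, so it all attaches to the next syllable.
V3 /x/ – V4 /e/: /tr/ is a licit onset in full, so it all attaches to the next syllable.
V4 /e/ – V5 /x/: /btt/; trying suffixes from longest down, /t/ is the first permitted one, so coda /bt/ | onset /t/.

sx.sjx.trx.trebt.txtb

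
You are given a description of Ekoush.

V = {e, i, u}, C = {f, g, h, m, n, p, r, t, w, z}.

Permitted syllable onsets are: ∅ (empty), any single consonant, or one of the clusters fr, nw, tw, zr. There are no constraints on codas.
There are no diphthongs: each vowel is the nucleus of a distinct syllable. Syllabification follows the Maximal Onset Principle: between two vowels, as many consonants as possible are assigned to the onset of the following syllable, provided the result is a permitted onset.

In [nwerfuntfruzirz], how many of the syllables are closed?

3

The vowels are e, u, u, i — 4 nuclei, so 4 syllables.
/e…u/ gap (V1→V2): /rf/ — longest licit onset from the right is /f/, leaving /r/ as coda.
/u…u/ gap (V2→V3): /ntfr/; trying suffixes from longest down, /fr/ is the first permitted one, so coda /nt/ | onset /fr/.
/u…i/ gap (V3→V4): just /z/ — single C goes to the following onset.
Syllabification: nwer.funt.fru.zirz.
Classifying each syllable: /nwer/ (closed), /funt/ (closed), /fru/ (open), /zirz/ (closed).
Closed syllables: 3.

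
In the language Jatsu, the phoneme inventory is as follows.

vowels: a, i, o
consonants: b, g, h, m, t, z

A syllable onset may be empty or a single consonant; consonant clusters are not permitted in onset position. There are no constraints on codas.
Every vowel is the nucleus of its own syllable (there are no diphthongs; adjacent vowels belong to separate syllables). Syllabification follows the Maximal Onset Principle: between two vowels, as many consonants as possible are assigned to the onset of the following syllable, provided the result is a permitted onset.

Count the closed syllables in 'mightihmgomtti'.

3

Vowels present: i, i, o, i; each is a nucleus, giving 4 syllables.
Between /i/ (V1) and /i/ (V2): cluster /ght/ — the longest permitted-onset suffix is /t/; onset = /t/, preceding coda = /gh/.
Between /i/ (V2) and /o/ (V3): /hmg/; trying suffixes from longest down, /g/ is the first permitted one, so coda /hm/ | onset /g/.
Between /o/ (V3) and /i/ (V4): /mtt/ splits as /mt/ + /t/ (/t/ is the longest suffix that is a licit onset).
Result: migh.tihm.gomt.ti.
Classifying each syllable: /migh/ (closed), /tihm/ (closed), /gomt/ (closed), /ti/ (open).
Closed syllables: 3.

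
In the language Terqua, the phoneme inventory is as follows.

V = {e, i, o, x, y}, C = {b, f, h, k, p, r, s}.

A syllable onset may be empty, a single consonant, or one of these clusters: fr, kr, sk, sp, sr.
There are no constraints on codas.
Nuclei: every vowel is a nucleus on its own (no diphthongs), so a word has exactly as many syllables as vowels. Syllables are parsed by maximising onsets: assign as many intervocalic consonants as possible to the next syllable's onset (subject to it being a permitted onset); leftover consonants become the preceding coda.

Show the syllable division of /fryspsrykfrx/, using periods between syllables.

Vowels present: y, y, x; each is a nucleus, giving 3 syllables.
Between /y/ (V1) and /y/ (V2): /spsr/ — longest licit onset from the right is /sr/, leaving /sp/ as coda.
Between /y/ (V2) and /x/ (V3): /kfr/ — longest licit onset from the right is /fr/, leaving /k/ as coda.

frysp.sryk.frx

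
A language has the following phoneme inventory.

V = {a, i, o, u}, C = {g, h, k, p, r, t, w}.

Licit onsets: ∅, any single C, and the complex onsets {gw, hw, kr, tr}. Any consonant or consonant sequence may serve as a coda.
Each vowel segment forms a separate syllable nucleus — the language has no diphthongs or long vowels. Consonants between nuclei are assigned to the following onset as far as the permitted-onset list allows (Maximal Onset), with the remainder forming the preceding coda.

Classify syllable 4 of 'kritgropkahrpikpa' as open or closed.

Vowels present: i, o, a, i, a; each is a nucleus, giving 5 syllables.
V1 /i/ – V2 /o/: /tgr/ splits as /tg/ + /r/ (/r/ is the longest suffix that is a licit onset).
V2 /o/ – V3 /a/: /pk/ splits as /p/ + /k/ (/k/ is the longest suffix that is a licit onset).
V3 /a/ – V4 /i/: cluster /hrp/ — the longest permitted-onset suffix is /p/; onset = /p/, preceding coda = /hr/.
V4 /i/ – V5 /a/: /kp/; trying suffixes from longest down, /p/ is the first permitted one, so coda /k/ | onset /p/.
Syllabification: kritg.rop.kahr.pik.pa.
Syllable 4 is /pik/ with coda /k/, so it is closed.

closed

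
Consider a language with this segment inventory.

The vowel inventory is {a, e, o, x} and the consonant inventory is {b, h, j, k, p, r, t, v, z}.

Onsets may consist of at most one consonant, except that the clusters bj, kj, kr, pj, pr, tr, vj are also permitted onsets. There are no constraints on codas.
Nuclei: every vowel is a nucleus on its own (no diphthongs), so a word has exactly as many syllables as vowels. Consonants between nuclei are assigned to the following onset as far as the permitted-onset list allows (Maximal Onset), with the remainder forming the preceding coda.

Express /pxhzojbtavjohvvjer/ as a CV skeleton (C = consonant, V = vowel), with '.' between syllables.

The vowels are x, o, a, o, e — 5 nuclei, so 5 syllables.
V1 /x/ – V2 /o/: /hz/; trying suffixes from longest down, /z/ is the first permitted one, so coda /h/ | onset /z/.
V2 /o/ – V3 /a/: /jbt/ — longest licit onset from the right is /t/, leaving /jb/ as coda.
V3 /a/ – V4 /o/: cluster /vj/ — /vj/ is itself a permitted onset, so the whole cluster goes right; preceding coda = ∅.
V4 /o/ – V5 /e/: /hvvj/ splits as /hv/ + /vj/ (/vj/ is the longest suffix that is a licit onset).
Result: pxh.zojb.ta.vjohv.vjer.
Mapping each syllable to C/V: /pxh/ → CVC, /zojb/ → CVCC, /ta/ → CV, /vjohv/ → CCVCC, /vjer/ → CCVC.

CVC.CVCC.CV.CCVCC.CCVC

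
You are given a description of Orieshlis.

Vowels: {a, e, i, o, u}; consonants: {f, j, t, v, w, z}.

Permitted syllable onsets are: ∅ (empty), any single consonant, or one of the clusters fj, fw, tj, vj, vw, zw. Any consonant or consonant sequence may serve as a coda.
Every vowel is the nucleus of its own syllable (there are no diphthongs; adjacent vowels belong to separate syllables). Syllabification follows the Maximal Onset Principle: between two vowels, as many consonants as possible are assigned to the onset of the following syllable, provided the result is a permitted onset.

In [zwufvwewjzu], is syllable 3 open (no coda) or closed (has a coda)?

open

Nuclei (vowels): u, e, u → 3 syllables.
/u…e/ gap (V1→V2): /fvw/ — longest licit onset from the right is /vw/, leaving /f/ as coda.
/e…u/ gap (V2→V3): /wjz/ splits as /wj/ + /z/ (/z/ is the longest suffix that is a licit onset).
So the parse is zwuf.vwewj.zu.
Syllable 3 is /zu/; it ends in its nucleus with no coda, so it is open.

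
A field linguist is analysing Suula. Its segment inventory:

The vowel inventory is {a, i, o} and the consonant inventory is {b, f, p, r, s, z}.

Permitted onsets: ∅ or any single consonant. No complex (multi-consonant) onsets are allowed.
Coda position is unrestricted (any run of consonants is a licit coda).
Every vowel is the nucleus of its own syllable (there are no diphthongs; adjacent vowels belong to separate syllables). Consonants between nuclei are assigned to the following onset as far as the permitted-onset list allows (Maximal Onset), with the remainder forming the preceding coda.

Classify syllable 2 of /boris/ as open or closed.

closed

The vowels are o, i — 2 nuclei, so 2 syllables.
σ1/σ2 boundary: /r/ → onset of the next syllable (single consonants are always licit onsets).
Putting it together: bo.ris.
Syllable 2 is /ris/ with coda /s/, so it is closed.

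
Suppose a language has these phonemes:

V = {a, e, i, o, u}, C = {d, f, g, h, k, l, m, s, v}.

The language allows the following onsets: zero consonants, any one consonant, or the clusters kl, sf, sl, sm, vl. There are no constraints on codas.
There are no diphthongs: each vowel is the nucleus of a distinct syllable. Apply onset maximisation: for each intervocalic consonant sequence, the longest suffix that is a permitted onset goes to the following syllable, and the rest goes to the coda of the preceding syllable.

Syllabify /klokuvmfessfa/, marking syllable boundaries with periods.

klo.kuvm.fes.sfa

The vowels are o, u, e, a — 4 nuclei, so 4 syllables.
Between /o/ (V1) and /u/ (V2): /k/ → onset of the next syllable (single consonants are always licit onsets).
Between /u/ (V2) and /e/ (V3): cluster /vmf/ — the longest permitted-onset suffix is /f/; onset = /f/, preceding coda = /vm/.
Between /e/ (V3) and /a/ (V4): cluster /ssf/ — the longest permitted-onset suffix is /sf/; onset = /sf/, preceding coda = /s/.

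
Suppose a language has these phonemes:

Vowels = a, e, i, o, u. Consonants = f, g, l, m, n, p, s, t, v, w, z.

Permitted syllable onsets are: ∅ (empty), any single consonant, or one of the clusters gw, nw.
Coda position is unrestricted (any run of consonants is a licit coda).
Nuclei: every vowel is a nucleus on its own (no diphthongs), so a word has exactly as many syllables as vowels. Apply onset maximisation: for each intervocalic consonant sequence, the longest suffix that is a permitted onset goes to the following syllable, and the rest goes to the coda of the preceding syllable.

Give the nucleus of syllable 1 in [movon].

Nuclei (vowels): o, o → 2 syllables.
The first nucleus (vowel 1 from the left) is /o/.

o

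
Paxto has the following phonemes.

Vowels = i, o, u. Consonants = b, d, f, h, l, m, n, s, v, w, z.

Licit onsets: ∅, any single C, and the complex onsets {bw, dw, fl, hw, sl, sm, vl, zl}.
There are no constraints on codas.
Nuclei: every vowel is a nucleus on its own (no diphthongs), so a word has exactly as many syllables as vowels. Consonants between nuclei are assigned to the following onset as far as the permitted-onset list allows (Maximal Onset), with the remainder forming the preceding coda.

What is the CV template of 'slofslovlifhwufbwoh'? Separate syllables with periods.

CCVC.CCV.CCVC.CCVC.CCVC

The vowels are o, o, i, u, o — 5 nuclei, so 5 syllables.
σ1/σ2 boundary: /fsl/ splits as /f/ + /sl/ (/sl/ is the longest suffix that is a licit onset).
σ2/σ3 boundary: /vl/ — entire cluster is a permitted onset → onset /vl/, coda ∅.
σ3/σ4 boundary: /fhw/; trying suffixes from longest down, /hw/ is the first permitted one, so coda /f/ | onset /hw/.
σ4/σ5 boundary: /fbw/ — longest licit onset from the right is /bw/, leaving /f/ as coda.
Result: slof.slo.vlif.hwuf.bwoh.
Mapping each syllable to C/V: /slof/ → CCVC, /slo/ → CCV, /vlif/ → CCVC, /hwuf/ → CCVC, /bwoh/ → CCVC.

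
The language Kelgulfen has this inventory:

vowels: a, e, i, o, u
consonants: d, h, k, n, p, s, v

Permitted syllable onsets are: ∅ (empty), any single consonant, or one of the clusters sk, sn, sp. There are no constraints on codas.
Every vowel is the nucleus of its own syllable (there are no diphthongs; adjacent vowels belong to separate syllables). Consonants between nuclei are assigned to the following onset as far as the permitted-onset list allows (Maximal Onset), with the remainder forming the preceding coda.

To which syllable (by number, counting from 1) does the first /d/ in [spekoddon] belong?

2

Nuclei (vowels): e, o, o → 3 syllables.
Between /e/ (V1) and /o/ (V2): /k/ is a single consonant, so it becomes the next onset.
Between /o/ (V2) and /o/ (V3): /dd/ splits as /d/ + /d/ (/d/ is the longest suffix that is a licit onset).
Putting it together: spe.kod.don.
The first /d/ is in the coda of syllable 2 (/kod/).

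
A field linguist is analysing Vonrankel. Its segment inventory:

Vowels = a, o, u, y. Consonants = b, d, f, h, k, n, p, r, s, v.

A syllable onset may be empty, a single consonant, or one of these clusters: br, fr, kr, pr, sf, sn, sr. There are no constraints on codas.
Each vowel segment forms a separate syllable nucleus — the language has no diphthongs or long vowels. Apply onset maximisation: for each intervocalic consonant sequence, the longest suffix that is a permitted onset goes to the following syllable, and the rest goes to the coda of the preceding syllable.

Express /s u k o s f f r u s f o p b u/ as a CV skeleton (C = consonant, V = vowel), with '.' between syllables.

CV.CVCC.CCV.CCVC.CV

Vowels present: u, o, u, o, u; each is a nucleus, giving 5 syllables.
/u…o/ gap (V1→V2): just /k/ — single C goes to the following onset.
/o…u/ gap (V2→V3): /sffr/ — longest licit onset from the right is /fr/, leaving /sf/ as coda.
/u…o/ gap (V3→V4): /sf/ — entire cluster is a permitted onset → onset /sf/, coda ∅.
/o…u/ gap (V4→V5): /pb/ splits as /p/ + /b/ (/b/ is the longest suffix that is a licit onset).
So the parse is su.kosf.fru.sfop.bu.
Mapping each syllable to C/V: /su/ → CV, /kosf/ → CVCC, /fru/ → CCV, /sfop/ → CCVC, /bu/ → CV.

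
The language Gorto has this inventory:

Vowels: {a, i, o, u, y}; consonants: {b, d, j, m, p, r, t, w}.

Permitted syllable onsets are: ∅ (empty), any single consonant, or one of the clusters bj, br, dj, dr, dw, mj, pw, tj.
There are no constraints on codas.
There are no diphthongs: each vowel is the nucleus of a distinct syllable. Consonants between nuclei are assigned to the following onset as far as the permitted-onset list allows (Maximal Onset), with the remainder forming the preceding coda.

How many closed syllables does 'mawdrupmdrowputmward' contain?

The vowels are a, u, o, u, a — 5 nuclei, so 5 syllables.
Between /a/ (V1) and /u/ (V2): cluster /wdr/ — the longest permitted-onset suffix is /dr/; onset = /dr/, preceding coda = /w/.
Between /u/ (V2) and /o/ (V3): /pmdr/ splits as /pm/ + /dr/ (/dr/ is the longest suffix that is a licit onset).
Between /o/ (V3) and /u/ (V4): /wp/ splits as /w/ + /p/ (/p/ is the longest suffix that is a licit onset).
Between /u/ (V4) and /a/ (V5): cluster /tmw/ — the longest permitted-onset suffix is /w/; onset = /w/, preceding coda = /tm/.
So the parse is maw.drupm.drow.putm.ward.
Classifying each syllable: /maw/ (closed), /drupm/ (closed), /drow/ (closed), /putm/ (closed), /ward/ (closed).
Closed syllables: 5.

5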